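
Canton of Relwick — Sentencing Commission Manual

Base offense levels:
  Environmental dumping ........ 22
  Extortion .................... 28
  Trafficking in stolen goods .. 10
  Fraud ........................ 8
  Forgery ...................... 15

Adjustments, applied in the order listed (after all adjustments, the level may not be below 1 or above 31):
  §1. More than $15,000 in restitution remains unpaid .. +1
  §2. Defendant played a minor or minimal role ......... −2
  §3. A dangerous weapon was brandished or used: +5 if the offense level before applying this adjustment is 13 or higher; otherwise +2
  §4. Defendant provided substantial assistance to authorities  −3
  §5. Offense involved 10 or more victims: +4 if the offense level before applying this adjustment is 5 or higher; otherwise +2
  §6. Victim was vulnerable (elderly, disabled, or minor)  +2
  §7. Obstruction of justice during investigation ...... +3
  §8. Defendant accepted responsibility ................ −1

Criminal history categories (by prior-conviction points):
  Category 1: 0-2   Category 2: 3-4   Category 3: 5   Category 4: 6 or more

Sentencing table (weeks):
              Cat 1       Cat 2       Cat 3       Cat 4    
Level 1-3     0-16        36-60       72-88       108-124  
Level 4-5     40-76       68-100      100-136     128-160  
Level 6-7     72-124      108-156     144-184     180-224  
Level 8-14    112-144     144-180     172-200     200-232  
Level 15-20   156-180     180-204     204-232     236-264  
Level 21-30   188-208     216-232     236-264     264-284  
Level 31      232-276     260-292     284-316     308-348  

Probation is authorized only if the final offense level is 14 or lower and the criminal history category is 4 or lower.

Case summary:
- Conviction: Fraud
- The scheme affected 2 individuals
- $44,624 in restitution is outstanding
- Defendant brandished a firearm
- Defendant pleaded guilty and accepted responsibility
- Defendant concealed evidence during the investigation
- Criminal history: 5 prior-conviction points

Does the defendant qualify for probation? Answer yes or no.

Base offense level for fraud: 8.
§1 applies: 8 + 1 = 9.
§2 does not apply.
§3 applies (level before this adjustment is 9 < 13, so +2): 9 + 2 = 11.
§4 does not apply.
§5 does not apply.
§7 applies: 11 + 3 = 14.
§8 applies: 14 − 1 = 13.
Final offense level: 13.
Criminal history: 5 prior points → Category 3 (5).
Level 13 falls in the 8-14 band.
Grid: Level 8-14 × Category 3 = 172-200 weeks.
Probation check: level 13 ≤ 14 and category 3 ≤ 4 → eligible.

Yes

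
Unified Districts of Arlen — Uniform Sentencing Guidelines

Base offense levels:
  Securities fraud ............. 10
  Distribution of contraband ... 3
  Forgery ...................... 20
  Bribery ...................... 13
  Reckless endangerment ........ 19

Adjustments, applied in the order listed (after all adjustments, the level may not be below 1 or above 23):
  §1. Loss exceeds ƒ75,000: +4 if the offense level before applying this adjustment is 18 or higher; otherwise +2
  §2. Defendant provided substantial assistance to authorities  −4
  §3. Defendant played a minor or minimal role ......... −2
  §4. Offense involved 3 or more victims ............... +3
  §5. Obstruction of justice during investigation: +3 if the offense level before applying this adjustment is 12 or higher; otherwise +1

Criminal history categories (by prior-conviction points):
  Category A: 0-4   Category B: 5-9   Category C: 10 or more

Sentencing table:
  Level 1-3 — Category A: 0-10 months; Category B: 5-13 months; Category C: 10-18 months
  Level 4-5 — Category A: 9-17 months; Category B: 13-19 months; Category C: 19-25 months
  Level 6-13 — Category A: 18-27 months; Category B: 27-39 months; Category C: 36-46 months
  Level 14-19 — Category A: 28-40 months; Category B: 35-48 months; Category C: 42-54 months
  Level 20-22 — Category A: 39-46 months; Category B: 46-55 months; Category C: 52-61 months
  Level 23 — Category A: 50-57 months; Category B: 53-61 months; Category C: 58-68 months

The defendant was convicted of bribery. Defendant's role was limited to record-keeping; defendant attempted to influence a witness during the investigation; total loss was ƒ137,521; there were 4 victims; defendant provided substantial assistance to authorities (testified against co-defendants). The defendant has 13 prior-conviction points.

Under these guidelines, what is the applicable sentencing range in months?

42-54 months

Base offense level for bribery: 13.
§1 applies (level before this adjustment is 13 < 18, so +2): 13 + 2 = 15.
§2 applies: 15 − 4 = 11.
§3 applies: 11 − 2 = 9.
§4 applies: 9 + 3 = 12.
§5 applies (level before this adjustment is 12 ≥ 12, so +3): 12 + 3 = 15.
Final offense level: 15.
Criminal history: 13 prior points → Category C (10+).
Level 15 falls in the 14-19 band.
Grid: Level 14-19 × Category C = 42-54 months.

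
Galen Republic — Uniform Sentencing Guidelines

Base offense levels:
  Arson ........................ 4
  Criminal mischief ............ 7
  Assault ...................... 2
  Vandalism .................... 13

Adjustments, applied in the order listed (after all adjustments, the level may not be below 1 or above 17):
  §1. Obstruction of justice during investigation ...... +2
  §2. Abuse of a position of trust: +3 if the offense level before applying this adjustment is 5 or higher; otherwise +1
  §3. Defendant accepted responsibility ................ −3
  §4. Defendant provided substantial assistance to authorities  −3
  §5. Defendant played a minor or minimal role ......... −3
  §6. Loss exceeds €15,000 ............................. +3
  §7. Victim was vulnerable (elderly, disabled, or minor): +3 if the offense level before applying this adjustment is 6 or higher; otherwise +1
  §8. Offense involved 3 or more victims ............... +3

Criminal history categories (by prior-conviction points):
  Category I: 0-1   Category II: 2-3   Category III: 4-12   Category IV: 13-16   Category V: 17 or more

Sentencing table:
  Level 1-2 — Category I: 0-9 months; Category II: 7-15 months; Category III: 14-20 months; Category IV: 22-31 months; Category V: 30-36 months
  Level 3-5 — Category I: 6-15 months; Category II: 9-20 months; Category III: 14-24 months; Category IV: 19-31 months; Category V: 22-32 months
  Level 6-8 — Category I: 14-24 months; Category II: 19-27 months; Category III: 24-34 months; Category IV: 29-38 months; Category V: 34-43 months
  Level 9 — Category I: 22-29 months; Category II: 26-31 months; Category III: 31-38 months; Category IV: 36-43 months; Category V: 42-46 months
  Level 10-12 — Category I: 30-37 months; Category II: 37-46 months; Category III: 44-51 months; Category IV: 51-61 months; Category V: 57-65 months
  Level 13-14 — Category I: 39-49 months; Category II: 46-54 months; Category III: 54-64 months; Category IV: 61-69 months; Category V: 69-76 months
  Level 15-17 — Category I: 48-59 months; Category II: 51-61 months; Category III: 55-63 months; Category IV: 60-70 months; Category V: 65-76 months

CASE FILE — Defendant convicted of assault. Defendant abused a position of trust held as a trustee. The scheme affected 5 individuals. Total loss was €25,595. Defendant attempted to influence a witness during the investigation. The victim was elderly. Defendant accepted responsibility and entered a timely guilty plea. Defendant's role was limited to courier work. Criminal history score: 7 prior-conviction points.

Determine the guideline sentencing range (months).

Base offense level for assault: 2.
§1 applies: 2 + 2 = 4.
§2 applies (level before this adjustment is 4 < 5, so +1): 4 + 1 = 5.
§3 applies: 5 − 3 = 2.
§5 applies: 2 − 3 = -1.
§6 applies: -1 + 3 = 2.
§7 applies (level before this adjustment is 2 < 6, so +1): 2 + 1 = 3.
§8 applies: 3 + 3 = 6.
Final offense level: 6.
Criminal history: 7 prior points → Category III (4-12).
Level 6 falls in the 6-8 band.
Grid: Level 6-8 × Category III = 24-34 months.

24-34 months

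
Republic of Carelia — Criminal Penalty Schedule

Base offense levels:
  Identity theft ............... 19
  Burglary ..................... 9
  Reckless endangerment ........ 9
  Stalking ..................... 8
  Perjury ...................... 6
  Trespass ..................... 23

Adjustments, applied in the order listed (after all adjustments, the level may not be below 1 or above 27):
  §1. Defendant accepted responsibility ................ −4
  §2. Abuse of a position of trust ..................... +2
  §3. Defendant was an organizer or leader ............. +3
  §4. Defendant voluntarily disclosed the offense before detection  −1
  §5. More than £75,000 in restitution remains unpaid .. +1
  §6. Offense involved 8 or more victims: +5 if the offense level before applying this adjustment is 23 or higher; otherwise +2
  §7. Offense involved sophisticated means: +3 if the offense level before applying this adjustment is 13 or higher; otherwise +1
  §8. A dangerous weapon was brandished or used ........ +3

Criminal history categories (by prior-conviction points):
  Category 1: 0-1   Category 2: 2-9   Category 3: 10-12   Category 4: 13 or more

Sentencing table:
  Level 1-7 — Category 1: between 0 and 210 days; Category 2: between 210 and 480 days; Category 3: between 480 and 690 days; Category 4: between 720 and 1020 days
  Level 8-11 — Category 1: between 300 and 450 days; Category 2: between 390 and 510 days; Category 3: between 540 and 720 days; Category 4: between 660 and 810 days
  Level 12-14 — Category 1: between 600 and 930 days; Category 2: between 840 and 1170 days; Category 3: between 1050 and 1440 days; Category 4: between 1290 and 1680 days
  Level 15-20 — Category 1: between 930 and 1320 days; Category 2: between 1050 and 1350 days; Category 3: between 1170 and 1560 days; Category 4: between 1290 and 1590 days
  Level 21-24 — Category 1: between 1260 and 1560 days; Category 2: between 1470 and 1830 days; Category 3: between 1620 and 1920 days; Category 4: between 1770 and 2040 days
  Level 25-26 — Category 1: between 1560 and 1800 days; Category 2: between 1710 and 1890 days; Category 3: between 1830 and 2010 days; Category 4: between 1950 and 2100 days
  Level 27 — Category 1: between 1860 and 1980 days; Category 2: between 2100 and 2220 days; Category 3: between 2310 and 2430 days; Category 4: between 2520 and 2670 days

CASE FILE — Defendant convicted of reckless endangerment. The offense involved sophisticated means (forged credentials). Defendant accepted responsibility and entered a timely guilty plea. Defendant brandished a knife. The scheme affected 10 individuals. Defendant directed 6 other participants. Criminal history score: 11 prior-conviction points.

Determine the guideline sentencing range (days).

Base offense level for reckless endangerment: 9.
§1 applies: 9 − 4 = 5.
§2 does not apply.
§3 applies: 5 + 3 = 8.
§5 does not apply.
§6 applies (level before this adjustment is 8 < 23, so +2): 8 + 2 = 10.
§7 applies (level before this adjustment is 10 < 13, so +1): 10 + 1 = 11.
§8 applies: 11 + 3 = 14.
Final offense level: 14.
Criminal history: 11 prior points → Category 3 (10-12).
Level 14 falls in the 12-14 band.
Grid: Level 12-14 × Category 3 = 1050-1440 days.

1050-1440 days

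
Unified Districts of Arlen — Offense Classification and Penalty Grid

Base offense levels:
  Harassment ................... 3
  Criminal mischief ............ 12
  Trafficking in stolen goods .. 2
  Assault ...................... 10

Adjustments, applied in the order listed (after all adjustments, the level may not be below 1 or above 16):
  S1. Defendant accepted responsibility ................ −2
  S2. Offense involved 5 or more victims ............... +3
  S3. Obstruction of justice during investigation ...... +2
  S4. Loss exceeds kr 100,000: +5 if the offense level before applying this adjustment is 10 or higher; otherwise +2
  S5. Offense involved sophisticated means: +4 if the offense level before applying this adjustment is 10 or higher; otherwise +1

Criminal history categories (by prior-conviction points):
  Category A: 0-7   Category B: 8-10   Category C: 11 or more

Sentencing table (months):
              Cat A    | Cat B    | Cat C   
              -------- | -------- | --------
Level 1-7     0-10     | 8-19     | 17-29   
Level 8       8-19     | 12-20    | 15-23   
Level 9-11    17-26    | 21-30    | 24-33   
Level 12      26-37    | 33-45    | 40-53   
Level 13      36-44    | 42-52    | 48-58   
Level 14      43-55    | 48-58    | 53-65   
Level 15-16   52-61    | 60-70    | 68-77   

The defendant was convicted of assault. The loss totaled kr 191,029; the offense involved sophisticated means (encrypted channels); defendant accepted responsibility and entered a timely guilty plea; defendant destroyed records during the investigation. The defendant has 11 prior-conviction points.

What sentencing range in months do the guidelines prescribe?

Base offense level for assault: 10.
S1 applies: 10 − 2 = 8.
S3 applies: 8 + 2 = 10.
S4 applies (level before this adjustment is 10 ≥ 10, so +5): 10 + 5 = 15.
S5 applies (level before this adjustment is 15 ≥ 10, so +4): 15 + 4 = 19.
Level 19 exceeds the maximum of 16; capped at 16.
Final offense level: 16.
Criminal history: 11 prior points → Category C (11+).
Level 16 falls in the 15-16 band.
Grid: Level 15-16 × Category C = 68-77 months.

68-77 months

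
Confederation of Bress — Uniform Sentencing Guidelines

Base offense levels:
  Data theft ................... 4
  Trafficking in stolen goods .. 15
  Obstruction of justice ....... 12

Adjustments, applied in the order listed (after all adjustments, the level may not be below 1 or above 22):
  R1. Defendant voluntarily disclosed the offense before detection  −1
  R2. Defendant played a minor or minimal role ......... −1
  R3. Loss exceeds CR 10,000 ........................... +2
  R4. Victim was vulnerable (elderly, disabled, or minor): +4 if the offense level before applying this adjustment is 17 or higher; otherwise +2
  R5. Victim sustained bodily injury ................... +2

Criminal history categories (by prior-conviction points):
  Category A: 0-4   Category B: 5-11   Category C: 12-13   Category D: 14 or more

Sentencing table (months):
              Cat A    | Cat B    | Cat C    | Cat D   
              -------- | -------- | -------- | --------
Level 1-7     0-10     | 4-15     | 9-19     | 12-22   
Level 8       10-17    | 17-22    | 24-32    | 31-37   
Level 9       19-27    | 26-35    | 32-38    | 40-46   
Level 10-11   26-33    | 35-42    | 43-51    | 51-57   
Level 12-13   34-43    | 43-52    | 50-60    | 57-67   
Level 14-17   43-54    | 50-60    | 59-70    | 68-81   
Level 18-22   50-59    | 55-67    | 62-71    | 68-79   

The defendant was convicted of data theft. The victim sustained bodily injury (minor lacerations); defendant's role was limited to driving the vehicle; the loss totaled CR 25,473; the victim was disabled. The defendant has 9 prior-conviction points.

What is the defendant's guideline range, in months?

26-35 months

Base offense level for data theft: 4.
R2 applies: 4 − 1 = 3.
R3 applies: 3 + 2 = 5.
R4 applies (level before this adjustment is 5 < 17, so +2): 5 + 2 = 7.
R5 applies: 7 + 2 = 9.
Final offense level: 9.
Criminal history: 9 prior points → Category B (5-11).
Level 9 falls in the 9 band.
Grid: Level 9 × Category B = 26-35 months.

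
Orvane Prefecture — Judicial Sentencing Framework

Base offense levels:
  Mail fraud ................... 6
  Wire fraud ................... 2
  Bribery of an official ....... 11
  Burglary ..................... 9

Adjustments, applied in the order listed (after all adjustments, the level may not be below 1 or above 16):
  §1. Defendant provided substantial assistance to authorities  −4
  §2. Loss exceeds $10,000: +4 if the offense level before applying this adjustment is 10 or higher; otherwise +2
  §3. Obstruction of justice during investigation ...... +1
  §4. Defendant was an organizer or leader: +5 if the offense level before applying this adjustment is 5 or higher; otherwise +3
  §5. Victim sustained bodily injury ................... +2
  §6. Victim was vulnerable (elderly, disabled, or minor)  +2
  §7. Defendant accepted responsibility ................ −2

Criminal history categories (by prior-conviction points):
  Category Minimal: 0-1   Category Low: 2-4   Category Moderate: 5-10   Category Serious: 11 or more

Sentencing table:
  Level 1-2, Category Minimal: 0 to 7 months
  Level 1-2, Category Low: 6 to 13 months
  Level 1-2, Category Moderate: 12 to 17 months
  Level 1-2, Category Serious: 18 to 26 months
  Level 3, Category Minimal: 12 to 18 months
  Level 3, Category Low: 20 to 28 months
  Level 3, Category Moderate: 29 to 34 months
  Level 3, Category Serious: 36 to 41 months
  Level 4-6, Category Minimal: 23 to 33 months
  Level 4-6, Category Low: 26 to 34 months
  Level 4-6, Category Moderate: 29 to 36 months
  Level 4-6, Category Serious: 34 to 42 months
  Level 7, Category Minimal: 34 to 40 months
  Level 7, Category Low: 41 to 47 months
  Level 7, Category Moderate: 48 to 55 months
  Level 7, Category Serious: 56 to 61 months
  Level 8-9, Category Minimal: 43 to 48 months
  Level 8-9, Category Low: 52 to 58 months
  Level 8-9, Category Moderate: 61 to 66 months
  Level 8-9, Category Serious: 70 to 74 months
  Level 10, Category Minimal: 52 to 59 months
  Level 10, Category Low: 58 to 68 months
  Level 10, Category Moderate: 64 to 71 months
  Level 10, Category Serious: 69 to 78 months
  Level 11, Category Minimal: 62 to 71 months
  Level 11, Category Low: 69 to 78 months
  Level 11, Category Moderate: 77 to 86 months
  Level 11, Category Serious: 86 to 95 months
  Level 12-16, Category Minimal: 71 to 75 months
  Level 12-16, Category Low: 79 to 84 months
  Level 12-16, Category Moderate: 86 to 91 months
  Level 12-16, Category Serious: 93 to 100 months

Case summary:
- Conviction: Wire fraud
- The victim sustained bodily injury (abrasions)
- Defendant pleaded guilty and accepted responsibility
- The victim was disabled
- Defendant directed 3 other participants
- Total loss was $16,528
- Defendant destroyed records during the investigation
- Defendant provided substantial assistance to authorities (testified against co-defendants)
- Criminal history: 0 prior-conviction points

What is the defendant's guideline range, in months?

23-33 months

Base offense level for wire fraud: 2.
§1 applies: 2 − 4 = -2.
§2 applies (level before this adjustment is -2 < 10, so +2): -2 + 2 = 0.
§3 applies: 0 + 1 = 1.
§4 applies (level before this adjustment is 1 < 5, so +3): 1 + 3 = 4.
§5 applies: 4 + 2 = 6.
§6 applies: 6 + 2 = 8.
§7 applies: 8 − 2 = 6.
Final offense level: 6.
Criminal history: 0 prior points → Category Minimal (0-1).
Level 6 falls in the 4-6 band.
Grid: Level 4-6 × Category Minimal = 23-33 months.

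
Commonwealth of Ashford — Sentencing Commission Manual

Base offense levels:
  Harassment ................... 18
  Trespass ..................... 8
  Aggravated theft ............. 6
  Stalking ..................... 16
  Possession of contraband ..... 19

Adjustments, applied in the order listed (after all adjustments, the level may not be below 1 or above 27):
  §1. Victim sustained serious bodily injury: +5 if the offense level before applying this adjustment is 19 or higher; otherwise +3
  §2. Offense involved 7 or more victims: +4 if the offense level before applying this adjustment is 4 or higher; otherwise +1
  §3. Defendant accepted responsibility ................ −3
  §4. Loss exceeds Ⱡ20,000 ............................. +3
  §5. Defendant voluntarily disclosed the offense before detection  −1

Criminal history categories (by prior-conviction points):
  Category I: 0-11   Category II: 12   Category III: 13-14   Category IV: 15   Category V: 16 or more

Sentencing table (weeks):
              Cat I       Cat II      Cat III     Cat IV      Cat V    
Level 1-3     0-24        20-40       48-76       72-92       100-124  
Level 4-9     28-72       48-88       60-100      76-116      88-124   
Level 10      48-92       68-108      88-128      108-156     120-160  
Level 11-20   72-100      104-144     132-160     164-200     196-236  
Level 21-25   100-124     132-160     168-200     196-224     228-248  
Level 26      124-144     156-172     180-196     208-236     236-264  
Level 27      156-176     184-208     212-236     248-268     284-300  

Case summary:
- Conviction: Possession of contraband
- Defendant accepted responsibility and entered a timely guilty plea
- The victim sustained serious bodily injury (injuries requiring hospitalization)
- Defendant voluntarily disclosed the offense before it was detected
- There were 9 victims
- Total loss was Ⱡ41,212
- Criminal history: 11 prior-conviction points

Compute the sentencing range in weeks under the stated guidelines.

156-176 weeks

Base offense level for possession of contraband: 19.
§1 applies (level before this adjustment is 19 ≥ 19, so +5): 19 + 5 = 24.
§2 applies (level before this adjustment is 24 ≥ 4, so +4): 24 + 4 = 28.
§3 applies: 28 − 3 = 25.
§4 applies: 25 + 3 = 28.
§5 applies: 28 − 1 = 27.
Final offense level: 27.
Criminal history: 11 prior points → Category I (0-11).
Level 27 falls in the 27 band.
Grid: Level 27 × Category I = 156-176 weeks.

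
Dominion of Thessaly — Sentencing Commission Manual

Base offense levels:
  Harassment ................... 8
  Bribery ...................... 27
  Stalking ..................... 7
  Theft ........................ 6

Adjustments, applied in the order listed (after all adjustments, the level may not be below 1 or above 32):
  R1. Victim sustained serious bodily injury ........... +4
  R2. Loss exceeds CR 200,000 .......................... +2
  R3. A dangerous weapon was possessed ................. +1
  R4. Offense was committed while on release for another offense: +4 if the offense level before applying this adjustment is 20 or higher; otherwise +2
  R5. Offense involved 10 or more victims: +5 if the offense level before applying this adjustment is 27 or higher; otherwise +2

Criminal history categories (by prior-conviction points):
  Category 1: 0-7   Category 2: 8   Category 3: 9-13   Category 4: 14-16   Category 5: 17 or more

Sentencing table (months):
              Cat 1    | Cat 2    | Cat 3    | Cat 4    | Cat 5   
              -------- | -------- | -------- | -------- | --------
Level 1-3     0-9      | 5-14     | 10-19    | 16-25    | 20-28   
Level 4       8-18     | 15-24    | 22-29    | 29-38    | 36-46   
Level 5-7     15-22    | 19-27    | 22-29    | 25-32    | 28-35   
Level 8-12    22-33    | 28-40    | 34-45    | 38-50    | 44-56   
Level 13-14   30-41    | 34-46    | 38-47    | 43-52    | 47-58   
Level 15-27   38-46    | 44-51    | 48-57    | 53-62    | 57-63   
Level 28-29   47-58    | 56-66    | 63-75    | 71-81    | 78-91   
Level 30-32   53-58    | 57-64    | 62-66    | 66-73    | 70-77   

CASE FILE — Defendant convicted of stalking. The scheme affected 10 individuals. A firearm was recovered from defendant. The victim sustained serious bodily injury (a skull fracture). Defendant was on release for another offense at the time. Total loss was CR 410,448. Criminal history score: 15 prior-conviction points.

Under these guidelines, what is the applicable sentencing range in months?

53-62 months

Base offense level for stalking: 7.
R1 applies: 7 + 4 = 11.
R2 applies: 11 + 2 = 13.
R3 applies: 13 + 1 = 14.
R4 applies (level before this adjustment is 14 < 20, so +2): 14 + 2 = 16.
R5 applies (level before this adjustment is 16 < 27, so +2): 16 + 2 = 18.
Final offense level: 18.
Criminal history: 15 prior points → Category 4 (14-16).
Level 18 falls in the 15-27 band.
Grid: Level 15-27 × Category 4 = 53-62 months.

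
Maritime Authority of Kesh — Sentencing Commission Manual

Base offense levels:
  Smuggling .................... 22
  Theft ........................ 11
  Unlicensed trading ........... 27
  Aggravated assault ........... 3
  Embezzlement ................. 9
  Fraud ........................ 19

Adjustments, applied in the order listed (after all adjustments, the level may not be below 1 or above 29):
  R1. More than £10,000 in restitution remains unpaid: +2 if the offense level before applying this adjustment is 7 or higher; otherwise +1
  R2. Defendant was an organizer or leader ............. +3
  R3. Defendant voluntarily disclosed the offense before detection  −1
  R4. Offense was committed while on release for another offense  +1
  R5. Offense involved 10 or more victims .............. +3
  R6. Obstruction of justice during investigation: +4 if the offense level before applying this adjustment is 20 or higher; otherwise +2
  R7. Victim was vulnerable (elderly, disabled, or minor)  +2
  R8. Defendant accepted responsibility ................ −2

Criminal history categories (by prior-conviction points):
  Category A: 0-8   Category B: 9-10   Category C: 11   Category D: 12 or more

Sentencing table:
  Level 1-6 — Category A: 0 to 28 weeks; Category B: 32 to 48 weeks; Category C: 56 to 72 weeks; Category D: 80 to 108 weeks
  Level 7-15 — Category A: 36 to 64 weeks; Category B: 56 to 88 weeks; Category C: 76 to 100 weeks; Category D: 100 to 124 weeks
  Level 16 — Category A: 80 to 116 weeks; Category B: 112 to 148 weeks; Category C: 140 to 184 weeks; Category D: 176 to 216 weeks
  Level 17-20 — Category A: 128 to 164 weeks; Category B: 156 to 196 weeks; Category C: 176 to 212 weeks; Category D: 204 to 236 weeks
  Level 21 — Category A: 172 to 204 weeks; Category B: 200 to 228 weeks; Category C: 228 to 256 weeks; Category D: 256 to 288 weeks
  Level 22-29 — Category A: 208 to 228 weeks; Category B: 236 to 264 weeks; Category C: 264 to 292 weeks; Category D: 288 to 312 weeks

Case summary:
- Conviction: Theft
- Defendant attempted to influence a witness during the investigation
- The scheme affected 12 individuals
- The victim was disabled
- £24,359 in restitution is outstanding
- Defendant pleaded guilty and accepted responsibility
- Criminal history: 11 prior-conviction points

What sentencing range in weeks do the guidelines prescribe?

Base offense level for theft: 11.
R1 applies (level before this adjustment is 11 ≥ 7, so +2): 11 + 2 = 13.
R2 does not apply.
R5 applies: 13 + 3 = 16.
R6 applies (level before this adjustment is 16 < 20, so +2): 16 + 2 = 18.
R7 applies: 18 + 2 = 20.
R8 applies: 20 − 2 = 18.
Final offense level: 18.
Criminal history: 11 prior points → Category C (11).
Level 18 falls in the 17-20 band.
Grid: Level 17-20 × Category C = 176-212 weeks.

176-212 weeks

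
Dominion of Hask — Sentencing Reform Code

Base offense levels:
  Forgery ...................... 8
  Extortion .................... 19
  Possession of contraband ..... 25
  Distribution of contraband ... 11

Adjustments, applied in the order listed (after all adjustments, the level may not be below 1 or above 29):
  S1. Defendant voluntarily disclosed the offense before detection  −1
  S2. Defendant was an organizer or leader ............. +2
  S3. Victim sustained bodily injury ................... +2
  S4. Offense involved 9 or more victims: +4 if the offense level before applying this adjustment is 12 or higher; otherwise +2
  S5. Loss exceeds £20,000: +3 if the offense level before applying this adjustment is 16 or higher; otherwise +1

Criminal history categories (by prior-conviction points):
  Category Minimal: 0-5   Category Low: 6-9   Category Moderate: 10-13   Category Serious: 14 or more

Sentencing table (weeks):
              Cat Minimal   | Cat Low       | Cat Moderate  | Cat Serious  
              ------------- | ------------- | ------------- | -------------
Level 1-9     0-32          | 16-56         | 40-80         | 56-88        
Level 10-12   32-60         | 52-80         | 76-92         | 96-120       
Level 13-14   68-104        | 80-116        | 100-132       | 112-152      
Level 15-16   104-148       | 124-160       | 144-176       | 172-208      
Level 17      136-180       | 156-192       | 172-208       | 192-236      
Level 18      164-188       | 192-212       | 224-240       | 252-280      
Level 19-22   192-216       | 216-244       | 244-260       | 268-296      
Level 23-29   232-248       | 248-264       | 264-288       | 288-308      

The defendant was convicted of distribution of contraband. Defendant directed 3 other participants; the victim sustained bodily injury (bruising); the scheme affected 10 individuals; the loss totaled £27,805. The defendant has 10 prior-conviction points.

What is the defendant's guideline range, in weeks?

Base offense level for distribution of contraband: 11.
S1 does not apply.
S2 applies: 11 + 2 = 13.
S3 applies: 13 + 2 = 15.
S4 applies (level before this adjustment is 15 ≥ 12, so +4): 15 + 4 = 19.
S5 applies (level before this adjustment is 19 ≥ 16, so +3): 19 + 3 = 22.
Final offense level: 22.
Criminal history: 10 prior points → Category Moderate (10-13).
Level 22 falls in the 19-22 band.
Grid: Level 19-22 × Category Moderate = 244-260 weeks.

244-260 weeks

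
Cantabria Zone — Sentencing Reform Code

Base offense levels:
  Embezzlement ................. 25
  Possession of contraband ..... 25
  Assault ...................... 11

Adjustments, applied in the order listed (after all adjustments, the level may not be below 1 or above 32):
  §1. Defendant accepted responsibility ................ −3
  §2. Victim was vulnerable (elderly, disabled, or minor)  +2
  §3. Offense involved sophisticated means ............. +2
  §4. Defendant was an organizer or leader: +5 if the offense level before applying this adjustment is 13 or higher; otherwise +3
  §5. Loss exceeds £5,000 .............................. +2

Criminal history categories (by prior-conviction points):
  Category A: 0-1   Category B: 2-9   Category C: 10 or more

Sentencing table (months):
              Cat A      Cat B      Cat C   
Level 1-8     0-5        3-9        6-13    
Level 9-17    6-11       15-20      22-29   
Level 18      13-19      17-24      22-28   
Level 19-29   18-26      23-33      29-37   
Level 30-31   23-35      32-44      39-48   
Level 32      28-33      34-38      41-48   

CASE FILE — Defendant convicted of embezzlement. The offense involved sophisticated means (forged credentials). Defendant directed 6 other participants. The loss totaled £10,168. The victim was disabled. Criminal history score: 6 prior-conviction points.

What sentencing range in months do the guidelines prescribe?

Base offense level for embezzlement: 25.
§1 does not apply.
§2 applies: 25 + 2 = 27.
§3 applies: 27 + 2 = 29.
§4 applies (level before this adjustment is 29 ≥ 13, so +5): 29 + 5 = 34.
§5 applies: 34 + 2 = 36.
Level 36 exceeds the maximum of 32; capped at 32.
Final offense level: 32.
Criminal history: 6 prior points → Category B (2-9).
Level 32 falls in the 32 band.
Grid: Level 32 × Category B = 34-38 months.

34-38 months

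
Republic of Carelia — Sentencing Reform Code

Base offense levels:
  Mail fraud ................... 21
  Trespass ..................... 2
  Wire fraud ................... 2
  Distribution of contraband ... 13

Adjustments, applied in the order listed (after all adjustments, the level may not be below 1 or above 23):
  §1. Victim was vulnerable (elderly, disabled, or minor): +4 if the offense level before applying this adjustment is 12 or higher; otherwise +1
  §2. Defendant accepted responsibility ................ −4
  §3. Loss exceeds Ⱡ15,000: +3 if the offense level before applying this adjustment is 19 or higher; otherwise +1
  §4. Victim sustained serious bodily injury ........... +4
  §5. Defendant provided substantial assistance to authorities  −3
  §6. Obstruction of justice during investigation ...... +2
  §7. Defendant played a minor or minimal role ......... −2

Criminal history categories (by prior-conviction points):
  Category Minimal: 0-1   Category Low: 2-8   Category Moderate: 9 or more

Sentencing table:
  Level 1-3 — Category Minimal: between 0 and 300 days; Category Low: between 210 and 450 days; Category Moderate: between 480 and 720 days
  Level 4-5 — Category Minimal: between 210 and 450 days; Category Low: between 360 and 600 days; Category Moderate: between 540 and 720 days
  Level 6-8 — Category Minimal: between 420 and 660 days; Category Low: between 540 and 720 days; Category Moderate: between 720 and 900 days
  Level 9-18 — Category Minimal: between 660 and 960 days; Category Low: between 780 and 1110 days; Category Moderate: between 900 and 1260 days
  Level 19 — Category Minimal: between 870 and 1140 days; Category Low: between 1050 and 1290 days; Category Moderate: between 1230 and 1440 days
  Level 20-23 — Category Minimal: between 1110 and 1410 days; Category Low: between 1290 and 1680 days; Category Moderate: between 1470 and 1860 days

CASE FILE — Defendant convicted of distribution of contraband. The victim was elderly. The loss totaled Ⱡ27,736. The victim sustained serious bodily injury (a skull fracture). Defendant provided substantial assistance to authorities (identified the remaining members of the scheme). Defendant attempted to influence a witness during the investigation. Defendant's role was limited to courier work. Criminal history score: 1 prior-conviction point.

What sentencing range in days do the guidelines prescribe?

870-1140 days

Base offense level for distribution of contraband: 13.
§1 applies (level before this adjustment is 13 ≥ 12, so +4): 13 + 4 = 17.
§3 applies (level before this adjustment is 17 < 19, so +1): 17 + 1 = 18.
§4 applies: 18 + 4 = 22.
§5 applies: 22 − 3 = 19.
§6 applies: 19 + 2 = 21.
§7 applies: 21 − 2 = 19.
Final offense level: 19.
Criminal history: 1 prior point → Category Minimal (0-1).
Level 19 falls in the 19 band.
Grid: Level 19 × Category Minimal = 870-1140 days.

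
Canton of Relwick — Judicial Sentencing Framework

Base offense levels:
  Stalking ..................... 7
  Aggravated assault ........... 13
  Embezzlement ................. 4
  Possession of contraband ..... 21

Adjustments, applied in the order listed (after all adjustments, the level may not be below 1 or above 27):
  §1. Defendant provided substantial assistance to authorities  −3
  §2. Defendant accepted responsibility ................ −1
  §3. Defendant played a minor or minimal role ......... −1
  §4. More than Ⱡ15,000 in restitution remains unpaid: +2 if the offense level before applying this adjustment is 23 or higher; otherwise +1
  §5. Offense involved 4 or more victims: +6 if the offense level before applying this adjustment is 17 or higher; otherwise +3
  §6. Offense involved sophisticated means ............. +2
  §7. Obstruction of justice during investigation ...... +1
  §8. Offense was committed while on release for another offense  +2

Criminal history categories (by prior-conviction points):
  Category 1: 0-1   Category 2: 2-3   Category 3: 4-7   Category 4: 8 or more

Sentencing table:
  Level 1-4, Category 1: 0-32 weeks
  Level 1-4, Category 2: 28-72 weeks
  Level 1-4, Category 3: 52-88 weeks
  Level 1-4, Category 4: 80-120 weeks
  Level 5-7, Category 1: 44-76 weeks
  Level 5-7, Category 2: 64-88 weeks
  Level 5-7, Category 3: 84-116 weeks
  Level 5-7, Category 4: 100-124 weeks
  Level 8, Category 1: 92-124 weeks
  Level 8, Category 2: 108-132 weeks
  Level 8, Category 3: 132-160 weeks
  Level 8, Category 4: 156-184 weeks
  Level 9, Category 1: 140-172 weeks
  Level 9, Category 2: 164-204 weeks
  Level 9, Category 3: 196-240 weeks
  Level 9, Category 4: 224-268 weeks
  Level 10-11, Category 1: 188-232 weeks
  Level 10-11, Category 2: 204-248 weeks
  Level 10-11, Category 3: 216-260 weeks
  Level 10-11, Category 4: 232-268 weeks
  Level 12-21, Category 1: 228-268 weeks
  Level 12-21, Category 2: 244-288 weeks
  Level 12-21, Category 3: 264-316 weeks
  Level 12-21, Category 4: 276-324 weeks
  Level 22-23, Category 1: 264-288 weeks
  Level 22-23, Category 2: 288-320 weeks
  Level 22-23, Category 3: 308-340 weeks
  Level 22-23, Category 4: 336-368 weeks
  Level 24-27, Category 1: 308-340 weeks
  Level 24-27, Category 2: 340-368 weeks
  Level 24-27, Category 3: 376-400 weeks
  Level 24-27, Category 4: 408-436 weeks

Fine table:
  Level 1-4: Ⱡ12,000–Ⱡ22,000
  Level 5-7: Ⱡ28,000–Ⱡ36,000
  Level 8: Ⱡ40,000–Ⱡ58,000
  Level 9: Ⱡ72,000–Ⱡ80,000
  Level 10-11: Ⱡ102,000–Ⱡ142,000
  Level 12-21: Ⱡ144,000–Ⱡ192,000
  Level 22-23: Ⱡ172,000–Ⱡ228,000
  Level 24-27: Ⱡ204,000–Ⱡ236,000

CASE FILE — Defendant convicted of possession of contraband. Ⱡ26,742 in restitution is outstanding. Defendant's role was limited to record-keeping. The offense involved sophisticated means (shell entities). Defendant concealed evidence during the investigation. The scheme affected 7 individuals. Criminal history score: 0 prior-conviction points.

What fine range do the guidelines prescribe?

Ⱡ204,000–Ⱡ236,000

Base offense level for possession of contraband: 21.
§1 does not apply.
§3 applies: 21 − 1 = 20.
§4 applies (level before this adjustment is 20 < 23, so +1): 20 + 1 = 21.
§5 applies (level before this adjustment is 21 ≥ 17, so +6): 21 + 6 = 27.
§6 applies: 27 + 2 = 29.
§7 applies: 29 + 1 = 30.
§8 does not apply.
Level 30 exceeds the maximum of 27; capped at 27.
Final offense level: 27.
Level 27 falls in the 24-27 band.
Fine table: Level 24-27 → Ⱡ204,000–Ⱡ236,000.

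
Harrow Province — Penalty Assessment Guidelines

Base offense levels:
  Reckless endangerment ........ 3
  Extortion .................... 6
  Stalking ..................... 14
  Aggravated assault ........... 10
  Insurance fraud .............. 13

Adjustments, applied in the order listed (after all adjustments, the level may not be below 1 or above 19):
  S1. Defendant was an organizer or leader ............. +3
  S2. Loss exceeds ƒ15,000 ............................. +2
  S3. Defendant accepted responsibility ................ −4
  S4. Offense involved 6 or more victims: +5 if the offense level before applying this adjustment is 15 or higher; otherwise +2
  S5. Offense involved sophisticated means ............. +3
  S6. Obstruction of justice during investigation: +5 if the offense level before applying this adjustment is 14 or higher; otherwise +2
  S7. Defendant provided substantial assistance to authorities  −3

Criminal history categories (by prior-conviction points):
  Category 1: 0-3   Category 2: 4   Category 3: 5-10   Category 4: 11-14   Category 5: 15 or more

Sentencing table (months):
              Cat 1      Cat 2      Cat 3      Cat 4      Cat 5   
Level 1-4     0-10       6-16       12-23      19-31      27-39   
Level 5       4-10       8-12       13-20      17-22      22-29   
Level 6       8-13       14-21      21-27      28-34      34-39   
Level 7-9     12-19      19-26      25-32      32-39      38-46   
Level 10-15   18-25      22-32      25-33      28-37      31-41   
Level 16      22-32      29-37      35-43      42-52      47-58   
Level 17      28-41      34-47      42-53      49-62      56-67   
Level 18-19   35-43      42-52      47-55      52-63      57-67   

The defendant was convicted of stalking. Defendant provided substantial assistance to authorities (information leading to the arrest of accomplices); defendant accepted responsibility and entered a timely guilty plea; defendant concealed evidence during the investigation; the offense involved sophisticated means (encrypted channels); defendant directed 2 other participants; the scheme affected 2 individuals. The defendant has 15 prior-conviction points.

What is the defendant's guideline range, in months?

Base offense level for stalking: 14.
S1 applies: 14 + 3 = 17.
S2 does not apply.
S3 applies: 17 − 4 = 13.
S4 does not apply.
S5 applies: 13 + 3 = 16.
S6 applies (level before this adjustment is 16 ≥ 14, so +5): 16 + 5 = 21.
S7 applies: 21 − 3 = 18.
Final offense level: 18.
Criminal history: 15 prior points → Category 5 (15+).
Level 18 falls in the 18-19 band.
Grid: Level 18-19 × Category 5 = 57-67 months.

57-67 months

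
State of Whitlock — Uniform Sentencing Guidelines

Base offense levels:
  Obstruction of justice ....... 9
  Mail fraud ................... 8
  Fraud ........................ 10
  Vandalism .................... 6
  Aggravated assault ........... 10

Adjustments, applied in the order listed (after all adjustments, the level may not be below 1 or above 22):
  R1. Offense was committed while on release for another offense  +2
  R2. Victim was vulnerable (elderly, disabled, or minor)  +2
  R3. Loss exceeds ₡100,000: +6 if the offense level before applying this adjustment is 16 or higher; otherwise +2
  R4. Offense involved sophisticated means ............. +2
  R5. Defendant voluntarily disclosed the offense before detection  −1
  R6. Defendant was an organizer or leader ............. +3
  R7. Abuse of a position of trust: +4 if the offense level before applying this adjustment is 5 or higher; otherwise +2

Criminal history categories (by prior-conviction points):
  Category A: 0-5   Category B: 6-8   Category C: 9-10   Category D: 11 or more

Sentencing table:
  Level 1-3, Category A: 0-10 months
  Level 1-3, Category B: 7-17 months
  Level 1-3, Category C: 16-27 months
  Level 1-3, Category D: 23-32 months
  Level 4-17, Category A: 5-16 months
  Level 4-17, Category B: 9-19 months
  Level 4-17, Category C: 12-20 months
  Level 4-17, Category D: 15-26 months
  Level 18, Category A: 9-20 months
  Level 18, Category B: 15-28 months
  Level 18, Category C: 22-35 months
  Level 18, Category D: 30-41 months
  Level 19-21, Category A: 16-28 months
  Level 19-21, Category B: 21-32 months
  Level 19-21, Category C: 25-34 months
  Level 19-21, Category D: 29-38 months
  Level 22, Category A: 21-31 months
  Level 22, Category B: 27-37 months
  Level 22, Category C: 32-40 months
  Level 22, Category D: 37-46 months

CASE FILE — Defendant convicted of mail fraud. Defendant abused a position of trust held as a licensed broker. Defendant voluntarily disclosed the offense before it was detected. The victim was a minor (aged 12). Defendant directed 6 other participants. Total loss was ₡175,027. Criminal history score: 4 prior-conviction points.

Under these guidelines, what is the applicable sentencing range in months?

Base offense level for mail fraud: 8.
R1 does not apply.
R2 applies: 8 + 2 = 10.
R3 applies (level before this adjustment is 10 < 16, so +2): 10 + 2 = 12.
R4 does not apply.
R5 applies: 12 − 1 = 11.
R6 applies: 11 + 3 = 14.
R7 applies (level before this adjustment is 14 ≥ 5, so +4): 14 + 4 = 18.
Final offense level: 18.
Criminal history: 4 prior points → Category A (0-5).
Level 18 falls in the 18 band.
Grid: Level 18 × Category A = 9-20 months.

9-20 months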